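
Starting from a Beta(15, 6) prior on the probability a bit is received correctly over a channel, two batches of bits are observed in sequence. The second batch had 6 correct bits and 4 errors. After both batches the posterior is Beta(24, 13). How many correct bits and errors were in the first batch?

Sequential conjugate updates are equivalent to a single update on the pooled data, so total successes = posterior α − prior α and total failures = posterior β − prior β.
Total across both batches: 24−15=9 correct bits, 13−6=7 errors.
Subtract the second batch: 9−6=3 correct bits and 7−4=3 errors.

3 correct bits and 3 errors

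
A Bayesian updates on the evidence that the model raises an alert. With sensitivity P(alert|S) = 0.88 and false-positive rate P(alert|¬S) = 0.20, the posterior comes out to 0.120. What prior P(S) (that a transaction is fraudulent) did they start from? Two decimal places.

P(S) = 0.03

In odds form, posterior odds = prior odds × likelihood ratio, so prior odds = posterior odds ÷ LR.
Posterior odds = 0.120/(1−0.120) = 0.1364. LR = 0.88/0.20 = 4.4000.
Prior odds = 0.1364/4.4000 = 0.0310, so P(S) = 0.0310/(1+0.0310) ≈ 0.03.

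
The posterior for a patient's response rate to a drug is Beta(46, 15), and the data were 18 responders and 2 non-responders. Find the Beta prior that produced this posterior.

A Beta(a, b) prior with s successes and f failures in binomial data gives a Beta(a+s, b+f) posterior.
Subtract the data counts: 46−18=28, 15−2=13.

Beta(28, 13)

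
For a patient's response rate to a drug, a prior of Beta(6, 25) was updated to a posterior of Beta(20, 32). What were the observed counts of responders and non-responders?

Under Beta–binomial conjugacy the posterior parameters are (α+s, β+f).
So s = 20 − 6 = 14 and f = 32 − 25 = 7.

14 responders and 7 non-responders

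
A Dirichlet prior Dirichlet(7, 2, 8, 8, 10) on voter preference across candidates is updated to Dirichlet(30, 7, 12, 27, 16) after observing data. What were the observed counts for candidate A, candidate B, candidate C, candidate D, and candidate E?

For a Dirichlet(α) prior with multinomial counts c, the posterior is Dirichlet(α + c) componentwise.
Counts are posterior − prior componentwise: 30−7=23, 7−2=5, 12−8=4, 27−8=19, 16−10=6.

counts (23, 5, 4, 19, 6)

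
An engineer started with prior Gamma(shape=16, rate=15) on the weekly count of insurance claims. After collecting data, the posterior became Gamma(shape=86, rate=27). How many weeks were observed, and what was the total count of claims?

n = 12 weeks with total 70 claims

Gamma–Poisson conjugacy: posterior shape = α + Σxᵢ, posterior rate = β + n.
Matching: Σxᵢ = 86 − 16 = 70 and n = 27 − 15 = 12.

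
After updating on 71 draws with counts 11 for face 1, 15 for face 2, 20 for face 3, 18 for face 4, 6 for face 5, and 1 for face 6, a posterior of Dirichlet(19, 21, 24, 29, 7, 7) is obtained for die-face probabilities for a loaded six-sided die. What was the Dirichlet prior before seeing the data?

For a Dirichlet(α) prior with multinomial counts c, the posterior is Dirichlet(α + c) componentwise.
Subtract each count from the matching posterior parameter: 19−11=8, 21−15=6, 24−20=4, 29−18=11, 7−6=1, 7−1=6.

Dirichlet(8, 6, 4, 11, 1, 6)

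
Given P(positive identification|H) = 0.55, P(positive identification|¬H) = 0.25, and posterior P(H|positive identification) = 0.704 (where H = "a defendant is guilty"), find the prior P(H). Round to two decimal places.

In odds form, posterior odds = prior odds × likelihood ratio, so prior odds = posterior odds ÷ LR.
Posterior odds = 0.704/(1−0.704) = 2.3784. LR = 0.55/0.25 = 2.2000.
Prior odds = 2.3784/2.2000 = 1.0811, so P(H) = 1.0811/(1+1.0811) ≈ 0.52.

P(H) = 0.52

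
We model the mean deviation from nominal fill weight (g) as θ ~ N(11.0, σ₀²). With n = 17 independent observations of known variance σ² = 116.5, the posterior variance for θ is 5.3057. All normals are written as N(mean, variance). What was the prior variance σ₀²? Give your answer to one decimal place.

σ₀² = 23.5

Posterior precision equals prior precision plus data precision: 1/σ_n² = 1/σ₀² + n/σ².
So 1/σ₀² = 1/5.3057 − 17/116.5 = 0.188477 − 0.145923 = 0.042554.
Hence σ₀² = 1/0.042554 ≈ 23.5.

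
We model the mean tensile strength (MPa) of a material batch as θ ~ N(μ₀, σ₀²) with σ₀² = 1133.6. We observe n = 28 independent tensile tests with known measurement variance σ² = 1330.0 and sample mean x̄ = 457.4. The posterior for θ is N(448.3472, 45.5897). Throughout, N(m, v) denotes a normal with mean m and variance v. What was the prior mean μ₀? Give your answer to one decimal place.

μ₀ = 232.3

With known observation variance, the Normal–Normal posterior has precision τ_n = τ₀ + n/σ² and mean μ_n = (τ₀μ₀ + (n/σ²)x̄)/τ_n.
Here τ₀ = 1/1133.6 = 0.000882 and τ_data = 28/1330.0 = 0.021053, so τ_n = 0.021935.
Rearranging for μ₀: μ₀ = (μ_n·τ_n − τ_data·x̄)/τ₀ = (448.3472·0.021935 − 0.021053·457.4) / 0.000882 = 0.204854/0.000882 ≈ 232.3.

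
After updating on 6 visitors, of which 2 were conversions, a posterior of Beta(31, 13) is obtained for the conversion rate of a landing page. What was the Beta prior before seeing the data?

Beta(29, 9)

Beta is conjugate to the binomial likelihood: posterior = Beta(a+s, b+f).
So a = 31 − 2 = 29 and b = 13 − 4 = 9.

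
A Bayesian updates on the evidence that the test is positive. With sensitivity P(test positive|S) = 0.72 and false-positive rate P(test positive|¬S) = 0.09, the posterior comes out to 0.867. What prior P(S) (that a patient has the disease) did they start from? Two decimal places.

P(S) = 0.45

Bayes' rule in odds form gives O(S|E) = O(S)·[P(E|S)/P(E|¬S)], hence O(S) = O(S|E)/LR.
Posterior odds = 0.867/(1−0.867) = 6.5188. LR = 0.72/0.09 = 8.0000.
Prior odds = 6.5188/8.0000 = 0.8148, so P(S) = 0.8148/(1+0.8148) ≈ 0.45.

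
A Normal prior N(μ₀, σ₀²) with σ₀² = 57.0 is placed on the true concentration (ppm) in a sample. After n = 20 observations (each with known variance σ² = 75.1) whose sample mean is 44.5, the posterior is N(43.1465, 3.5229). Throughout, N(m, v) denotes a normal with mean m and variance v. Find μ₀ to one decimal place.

μ₀ = 22.6

With known observation variance, the Normal–Normal posterior has precision τ_n = τ₀ + n/σ² and mean μ_n = (τ₀μ₀ + (n/σ²)x̄)/τ_n.
Here τ₀ = 1/57.0 = 0.017544 and τ_data = 20/75.1 = 0.266312, so τ_n = 0.283856.
Rearranging for μ₀: μ₀ = (μ_n·τ_n − τ_data·x̄)/τ₀ = (43.1465·0.283856 − 0.266312·44.5) / 0.017544 = 0.396509/0.017544 ≈ 22.6.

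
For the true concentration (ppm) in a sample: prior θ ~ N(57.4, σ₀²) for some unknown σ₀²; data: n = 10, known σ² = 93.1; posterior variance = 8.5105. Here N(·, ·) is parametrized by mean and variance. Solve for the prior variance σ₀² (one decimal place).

For the Normal–Normal model with known σ², precisions add: τ_n = τ₀ + n/σ².
So 1/σ₀² = 1/8.5105 − 10/93.1 = 0.117502 − 0.107411 = 0.010091.
Hence σ₀² = 1/0.010091 ≈ 99.1.

σ₀² = 99.1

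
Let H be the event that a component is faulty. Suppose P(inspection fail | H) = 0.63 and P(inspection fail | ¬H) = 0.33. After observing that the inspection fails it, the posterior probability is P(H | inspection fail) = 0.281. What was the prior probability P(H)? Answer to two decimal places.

Bayes' rule in odds form gives O(H|E) = O(H)·[P(E|H)/P(E|¬H)], hence O(H) = O(H|E)/LR.
Posterior odds = 0.281/(1−0.281) = 0.3908. LR = 0.63/0.33 = 1.9091.
Prior odds = 0.3908/1.9091 = 0.2047, so P(H) = 0.2047/(1+0.2047) ≈ 0.17.

P(H) = 0.17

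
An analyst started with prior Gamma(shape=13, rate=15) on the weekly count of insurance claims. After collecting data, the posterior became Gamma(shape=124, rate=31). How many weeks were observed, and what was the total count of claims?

Gamma–Poisson conjugacy: posterior shape = α + Σxᵢ, posterior rate = β + n.
Matching: Σxᵢ = 124 − 13 = 111 and n = 31 − 15 = 16.

n = 16 weeks with total 111 claims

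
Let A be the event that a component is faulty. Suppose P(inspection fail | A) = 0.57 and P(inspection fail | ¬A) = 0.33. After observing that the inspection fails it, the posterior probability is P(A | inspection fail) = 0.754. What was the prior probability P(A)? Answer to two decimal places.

In odds form, posterior odds = prior odds × likelihood ratio, so prior odds = posterior odds ÷ LR.
Posterior odds = 0.754/(1−0.754) = 3.0650. LR = 0.57/0.33 = 1.7273.
Prior odds = 3.0650/1.7273 = 1.7744, so P(A) = 1.7744/(1+1.7744) ≈ 0.64.

P(A) = 0.64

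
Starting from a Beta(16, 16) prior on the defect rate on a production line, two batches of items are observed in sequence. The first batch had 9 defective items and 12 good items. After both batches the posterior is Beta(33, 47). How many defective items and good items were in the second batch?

8 defective items and 19 good items

Because Beta–binomial updating is additive in the counts, the combined data contributed (α_post−α_prior, β_post−β_prior) successes and failures.
Total across both batches: 33−16=17 defective items, 47−16=31 good items.
Subtract the first batch: 17−9=8 defective items and 31−12=19 good items.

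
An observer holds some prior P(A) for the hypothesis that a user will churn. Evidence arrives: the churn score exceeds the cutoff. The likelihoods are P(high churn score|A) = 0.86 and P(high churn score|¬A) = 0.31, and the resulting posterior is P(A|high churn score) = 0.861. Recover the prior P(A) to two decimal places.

P(A) = 0.69

Bayes' rule in odds form gives O(A|E) = O(A)·[P(E|A)/P(E|¬A)], hence O(A) = O(A|E)/LR.
Posterior odds = 0.861/(1−0.861) = 6.1942. LR = 0.86/0.31 = 2.7742.
Prior odds = 6.1942/2.7742 = 2.2328, so P(A) = 2.2328/(1+2.2328) ≈ 0.69.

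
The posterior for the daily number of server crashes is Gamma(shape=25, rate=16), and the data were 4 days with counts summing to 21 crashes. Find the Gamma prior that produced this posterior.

Gamma(shape=4, rate=12)

Gamma–Poisson conjugacy: posterior shape = α + Σxᵢ, posterior rate = β + n.
So α = 25 − 21 = 4 and β = 16 − 4 = 12.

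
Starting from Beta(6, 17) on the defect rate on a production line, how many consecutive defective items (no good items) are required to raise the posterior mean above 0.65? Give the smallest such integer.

k = 26

After k defective items and 0 good items the posterior is Beta(6+k, 17), with mean (6+k)/(6+17+k).
Set (6+k)/(23+k) > 0.65 and solve: k > (0.65·23 − 6)/(1 − 0.65) = 25.571.
The smallest integer exceeding 25.571 is 26, and checking k=26: (32)/(49) = 0.6531 > 0.65.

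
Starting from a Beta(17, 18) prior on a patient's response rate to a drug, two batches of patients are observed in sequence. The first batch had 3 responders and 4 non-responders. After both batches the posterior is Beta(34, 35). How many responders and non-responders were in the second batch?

14 responders and 13 non-responders

Because Beta–binomial updating is additive in the counts, the combined data contributed (α_post−α_prior, β_post−β_prior) successes and failures.
Total across both batches: 34−17=17 responders, 35−18=17 non-responders.
Subtract the first batch: 17−3=14 responders and 17−4=13 non-responders.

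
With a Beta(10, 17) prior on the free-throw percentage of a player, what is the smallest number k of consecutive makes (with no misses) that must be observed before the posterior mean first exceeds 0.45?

k = 4

After k makes and 0 misses the posterior is Beta(10+k, 17), with mean (10+k)/(10+17+k).
Set (10+k)/(27+k) > 0.45 and solve: k > (0.45·27 − 10)/(1 − 0.45) = 3.909.
The smallest integer exceeding 3.909 is 4.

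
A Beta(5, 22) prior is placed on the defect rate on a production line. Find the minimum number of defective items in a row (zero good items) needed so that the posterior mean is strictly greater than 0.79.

k = 78

After k defective items and 0 good items the posterior is Beta(5+k, 22), with mean (5+k)/(5+22+k).
Set (5+k)/(27+k) > 0.79 and solve: k > (0.79·27 − 5)/(1 − 0.79) = 77.762.
The smallest integer exceeding 77.762 is 78, and checking k=78: (83)/(105) = 0.7905 > 0.79.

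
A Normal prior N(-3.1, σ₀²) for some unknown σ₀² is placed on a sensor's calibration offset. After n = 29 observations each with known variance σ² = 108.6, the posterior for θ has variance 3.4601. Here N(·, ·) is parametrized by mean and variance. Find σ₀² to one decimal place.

For the Normal–Normal model with known σ², precisions add: τ_n = τ₀ + n/σ².
So 1/σ₀² = 1/3.4601 − 29/108.6 = 0.289009 − 0.267035 = 0.021974.
Hence σ₀² = 1/0.021974 ≈ 45.5.

σ₀² = 45.5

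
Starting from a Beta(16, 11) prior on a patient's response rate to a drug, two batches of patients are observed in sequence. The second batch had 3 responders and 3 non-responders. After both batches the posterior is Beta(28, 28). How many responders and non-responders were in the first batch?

Because Beta–binomial updating is additive in the counts, the combined data contributed (α_post−α_prior, β_post−β_prior) successes and failures.
Total across both batches: 28−16=12 responders, 28−11=17 non-responders.
Subtract the second batch: 12−3=9 responders and 17−3=14 non-responders.

9 responders and 14 non-responders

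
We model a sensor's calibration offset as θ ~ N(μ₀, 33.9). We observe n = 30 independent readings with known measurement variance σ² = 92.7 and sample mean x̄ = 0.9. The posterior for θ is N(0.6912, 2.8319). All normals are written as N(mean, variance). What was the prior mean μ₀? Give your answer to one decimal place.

μ₀ = -1.6

With known observation variance, the Normal–Normal posterior has precision τ_n = τ₀ + n/σ² and mean μ_n = (τ₀μ₀ + (n/σ²)x̄)/τ_n.
Here τ₀ = 1/33.9 = 0.029499 and τ_data = 30/92.7 = 0.323625, so τ_n = 0.353124.
Rearranging for μ₀: μ₀ = (μ_n·τ_n − τ_data·x̄)/τ₀ = (0.6912·0.353124 − 0.323625·0.9) / 0.029499 = -0.047183/0.029499 ≈ -1.6.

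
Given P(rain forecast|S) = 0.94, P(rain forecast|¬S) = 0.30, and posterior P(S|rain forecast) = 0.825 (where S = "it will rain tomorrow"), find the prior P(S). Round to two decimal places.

P(S) = 0.60

In odds form, posterior odds = prior odds × likelihood ratio, so prior odds = posterior odds ÷ LR.
Posterior odds = 0.825/(1−0.825) = 4.7143. LR = 0.94/0.30 = 3.1333.
Prior odds = 4.7143/3.1333 = 1.5046, so P(S) = 1.5046/(1+1.5046) ≈ 0.60.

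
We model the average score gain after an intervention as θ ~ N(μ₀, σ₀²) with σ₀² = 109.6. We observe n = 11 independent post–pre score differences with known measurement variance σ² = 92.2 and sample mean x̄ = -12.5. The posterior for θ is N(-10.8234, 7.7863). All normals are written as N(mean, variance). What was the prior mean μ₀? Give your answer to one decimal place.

μ₀ = 11.1

With known observation variance, the Normal–Normal posterior has precision τ_n = τ₀ + n/σ² and mean μ_n = (τ₀μ₀ + (n/σ²)x̄)/τ_n.
Here τ₀ = 1/109.6 = 0.009124 and τ_data = 11/92.2 = 0.119306, so τ_n = 0.128430.
Rearranging for μ₀: μ₀ = (μ_n·τ_n − τ_data·x̄)/τ₀ = (-10.8234·0.128430 − 0.119306·-12.5) / 0.009124 = 0.101276/0.009124 ≈ 11.1.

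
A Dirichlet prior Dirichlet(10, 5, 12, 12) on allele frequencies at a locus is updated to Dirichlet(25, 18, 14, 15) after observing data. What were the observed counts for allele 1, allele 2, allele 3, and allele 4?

For a Dirichlet(α) prior with multinomial counts c, the posterior is Dirichlet(α + c) componentwise.
Counts are posterior − prior componentwise: 25−10=15, 18−5=13, 14−12=2, 15−12=3.

counts (15, 13, 2, 3)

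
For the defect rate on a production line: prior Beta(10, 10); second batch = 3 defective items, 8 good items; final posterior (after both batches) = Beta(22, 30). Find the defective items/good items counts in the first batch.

9 defective items and 12 good items

Sequential conjugate updates are equivalent to a single update on the pooled data, so total successes = posterior α − prior α and total failures = posterior β − prior β.
Total across both batches: 22−10=12 defective items, 30−10=20 good items.
Subtract the second batch: 12−3=9 defective items and 20−8=12 good items.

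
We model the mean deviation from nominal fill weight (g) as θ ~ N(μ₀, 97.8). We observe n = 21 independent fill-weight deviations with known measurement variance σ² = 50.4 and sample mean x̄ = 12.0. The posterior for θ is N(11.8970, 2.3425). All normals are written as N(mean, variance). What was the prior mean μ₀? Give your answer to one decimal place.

The posterior mean is a precision-weighted average: μ_n = (τ₀μ₀ + τ_data·x̄)/(τ₀+τ_data), with τ₀=1/σ₀² and τ_data=n/σ².
Here τ₀ = 1/97.8 = 0.010225 and τ_data = 21/50.4 = 0.416667, so τ_n = 0.426892.
Rearranging for μ₀: μ₀ = (μ_n·τ_n − τ_data·x̄)/τ₀ = (11.8970·0.426892 − 0.416667·12.0) / 0.010225 = 0.078730/0.010225 ≈ 7.7.

μ₀ = 7.7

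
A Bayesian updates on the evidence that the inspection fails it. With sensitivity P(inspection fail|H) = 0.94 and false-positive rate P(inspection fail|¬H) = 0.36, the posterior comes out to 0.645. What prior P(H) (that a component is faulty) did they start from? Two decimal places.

P(H) = 0.41

In odds form, posterior odds = prior odds × likelihood ratio, so prior odds = posterior odds ÷ LR.
Posterior odds = 0.645/(1−0.645) = 1.8169. LR = 0.94/0.36 = 2.6111.
Prior odds = 1.8169/2.6111 = 0.6958, so P(H) = 0.6958/(1+0.6958) ≈ 0.41.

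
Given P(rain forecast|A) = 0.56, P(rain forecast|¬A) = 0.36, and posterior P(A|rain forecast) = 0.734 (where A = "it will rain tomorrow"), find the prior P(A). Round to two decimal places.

In odds form, posterior odds = prior odds × likelihood ratio, so prior odds = posterior odds ÷ LR.
Posterior odds = 0.734/(1−0.734) = 2.7594. LR = 0.56/0.36 = 1.5556.
Prior odds = 2.7594/1.5556 = 1.7738, so P(A) = 1.7738/(1+1.7738) ≈ 0.64.

P(A) = 0.64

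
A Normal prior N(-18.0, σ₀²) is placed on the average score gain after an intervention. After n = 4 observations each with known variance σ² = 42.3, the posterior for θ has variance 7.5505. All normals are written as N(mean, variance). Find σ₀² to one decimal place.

Posterior precision equals prior precision plus data precision: 1/σ_n² = 1/σ₀² + n/σ².
So 1/σ₀² = 1/7.5505 − 4/42.3 = 0.132442 − 0.094563 = 0.037879.
Hence σ₀² = 1/0.037879 ≈ 26.4.

σ₀² = 26.4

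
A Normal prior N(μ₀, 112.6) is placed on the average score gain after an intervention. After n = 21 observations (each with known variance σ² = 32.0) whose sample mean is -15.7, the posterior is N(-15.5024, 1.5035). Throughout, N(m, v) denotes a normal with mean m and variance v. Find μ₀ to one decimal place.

μ₀ = -0.9

The posterior mean is a precision-weighted average: μ_n = (τ₀μ₀ + τ_data·x̄)/(τ₀+τ_data), with τ₀=1/σ₀² and τ_data=n/σ².
Here τ₀ = 1/112.6 = 0.008881 and τ_data = 21/32.0 = 0.656250, so τ_n = 0.665131.
Rearranging for μ₀: μ₀ = (μ_n·τ_n − τ_data·x̄)/τ₀ = (-15.5024·0.665131 − 0.656250·-15.7) / 0.008881 = -0.008002/0.008881 ≈ -0.9.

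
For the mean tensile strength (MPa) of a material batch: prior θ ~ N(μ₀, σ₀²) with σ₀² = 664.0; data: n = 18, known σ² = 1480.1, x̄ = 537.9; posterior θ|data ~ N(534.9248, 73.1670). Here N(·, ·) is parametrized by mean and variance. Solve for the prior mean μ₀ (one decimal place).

μ₀ = 510.9

The posterior mean is a precision-weighted average: μ_n = (τ₀μ₀ + τ_data·x̄)/(τ₀+τ_data), with τ₀=1/σ₀² and τ_data=n/σ².
Here τ₀ = 1/664.0 = 0.001506 and τ_data = 18/1480.1 = 0.012161, so τ_n = 0.013667.
Rearranging for μ₀: μ₀ = (μ_n·τ_n − τ_data·x̄)/τ₀ = (534.9248·0.013667 − 0.012161·537.9) / 0.001506 = 0.769415/0.001506 ≈ 510.9.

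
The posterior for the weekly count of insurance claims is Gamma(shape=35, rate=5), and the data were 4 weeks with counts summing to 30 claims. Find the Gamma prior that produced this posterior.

Gamma–Poisson conjugacy: posterior shape = α + Σxᵢ, posterior rate = β + n.
So α = 35 − 30 = 5 and β = 5 − 4 = 1.

Gamma(shape=5, rate=1)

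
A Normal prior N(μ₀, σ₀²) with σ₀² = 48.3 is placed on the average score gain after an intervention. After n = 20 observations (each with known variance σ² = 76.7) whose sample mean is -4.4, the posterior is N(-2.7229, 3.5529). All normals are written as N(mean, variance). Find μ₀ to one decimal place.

With known observation variance, the Normal–Normal posterior has precision τ_n = τ₀ + n/σ² and mean μ_n = (τ₀μ₀ + (n/σ²)x̄)/τ_n.
Here τ₀ = 1/48.3 = 0.020704 and τ_data = 20/76.7 = 0.260756, so τ_n = 0.281460.
Rearranging for μ₀: μ₀ = (μ_n·τ_n − τ_data·x̄)/τ₀ = (-2.7229·0.281460 − 0.260756·-4.4) / 0.020704 = 0.380939/0.020704 ≈ 18.4.

μ₀ = 18.4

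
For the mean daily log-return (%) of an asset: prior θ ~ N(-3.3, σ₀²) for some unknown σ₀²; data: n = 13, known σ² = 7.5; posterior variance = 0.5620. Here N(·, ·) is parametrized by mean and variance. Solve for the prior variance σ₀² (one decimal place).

For the Normal–Normal model with known σ², precisions add: τ_n = τ₀ + n/σ².
So 1/σ₀² = 1/0.5620 − 13/7.5 = 1.779359 − 1.733333 = 0.046026.
Hence σ₀² = 1/0.046026 ≈ 21.7.

σ₀² = 21.7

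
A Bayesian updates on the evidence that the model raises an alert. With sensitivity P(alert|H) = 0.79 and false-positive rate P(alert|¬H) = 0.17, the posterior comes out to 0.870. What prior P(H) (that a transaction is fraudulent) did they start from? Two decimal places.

P(H) = 0.59

In odds form, posterior odds = prior odds × likelihood ratio, so prior odds = posterior odds ÷ LR.
Posterior odds = 0.870/(1−0.870) = 6.6923. LR = 0.79/0.17 = 4.6471.
Prior odds = 6.6923/4.6471 = 1.4401, so P(H) = 1.4401/(1+1.4401) ≈ 0.59.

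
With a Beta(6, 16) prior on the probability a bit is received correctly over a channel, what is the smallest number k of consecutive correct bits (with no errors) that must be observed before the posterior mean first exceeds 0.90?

After k correct bits and 0 errors the posterior is Beta(6+k, 16), with mean (6+k)/(6+16+k).
Set (6+k)/(22+k) > 0.90 and solve: k > (0.90·22 − 6)/(1 − 0.90) = 138.000.
The smallest integer exceeding 138.000 is 139, and checking k=139: (145)/(161) = 0.9006 > 0.90.

k = 139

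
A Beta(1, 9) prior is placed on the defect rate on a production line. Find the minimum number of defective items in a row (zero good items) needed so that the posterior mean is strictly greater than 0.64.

After k defective items and 0 good items the posterior is Beta(1+k, 9), with mean (1+k)/(1+9+k).
Set (1+k)/(10+k) > 0.64 and solve: k > (0.64·10 − 1)/(1 − 0.64) = 15.000.
The smallest integer exceeding 15.000 is 16.

k = 16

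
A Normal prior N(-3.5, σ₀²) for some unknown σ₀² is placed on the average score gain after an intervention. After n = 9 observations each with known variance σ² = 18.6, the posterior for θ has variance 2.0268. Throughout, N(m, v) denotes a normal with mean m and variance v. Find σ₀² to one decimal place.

σ₀² = 105.1

For the Normal–Normal model with known σ², precisions add: τ_n = τ₀ + n/σ².
So 1/σ₀² = 1/2.0268 − 9/18.6 = 0.493389 − 0.483871 = 0.009518.
Hence σ₀² = 1/0.009518 ≈ 105.1.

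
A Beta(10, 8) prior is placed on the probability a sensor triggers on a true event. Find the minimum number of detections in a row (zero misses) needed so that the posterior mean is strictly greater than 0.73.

After k detections and 0 misses the posterior is Beta(10+k, 8), with mean (10+k)/(10+8+k).
Set (10+k)/(18+k) > 0.73 and solve: k > (0.73·18 − 10)/(1 − 0.73) = 11.630.
The smallest integer exceeding 11.630 is 12.

k = 12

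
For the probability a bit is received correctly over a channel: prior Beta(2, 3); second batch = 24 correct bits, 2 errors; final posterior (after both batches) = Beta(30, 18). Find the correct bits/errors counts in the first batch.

Sequential conjugate updates are equivalent to a single update on the pooled data, so total successes = posterior α − prior α and total failures = posterior β − prior β.
Total across both batches: 30−2=28 correct bits, 18−3=15 errors.
Subtract the second batch: 28−24=4 correct bits and 15−2=13 errors.

4 correct bits and 13 errors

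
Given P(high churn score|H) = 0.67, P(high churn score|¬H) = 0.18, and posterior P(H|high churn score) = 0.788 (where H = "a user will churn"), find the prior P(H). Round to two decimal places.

Bayes' rule in odds form gives O(H|E) = O(H)·[P(E|H)/P(E|¬H)], hence O(H) = O(H|E)/LR.
Posterior odds = 0.788/(1−0.788) = 3.7170. LR = 0.67/0.18 = 3.7222.
Prior odds = 3.7170/3.7222 = 0.9986, so P(H) = 0.9986/(1+0.9986) ≈ 0.50.

P(H) = 0.50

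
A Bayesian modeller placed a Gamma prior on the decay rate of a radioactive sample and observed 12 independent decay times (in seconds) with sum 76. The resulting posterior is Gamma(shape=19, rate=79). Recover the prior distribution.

Gamma(shape=7, rate=3)

For an exponential likelihood with a Gamma(α, β) prior on the rate, n observations with total T give posterior Gamma(α+n, β+T).
So α = 19 − 12 = 7 and β = 79 − 76 = 3.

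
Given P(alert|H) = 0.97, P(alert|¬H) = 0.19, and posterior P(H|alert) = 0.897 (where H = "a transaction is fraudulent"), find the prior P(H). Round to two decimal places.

P(H) = 0.63

Bayes' rule in odds form gives O(H|E) = O(H)·[P(E|H)/P(E|¬H)], hence O(H) = O(H|E)/LR.
Posterior odds = 0.897/(1−0.897) = 8.7087. LR = 0.97/0.19 = 5.1053.
Prior odds = 8.7087/5.1053 = 1.7058, so P(H) = 1.7058/(1+1.7058) ≈ 0.63.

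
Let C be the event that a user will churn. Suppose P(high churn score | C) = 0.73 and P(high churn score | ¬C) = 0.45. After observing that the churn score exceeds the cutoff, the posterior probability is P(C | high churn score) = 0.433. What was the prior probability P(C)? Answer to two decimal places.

Bayes' rule in odds form gives O(C|E) = O(C)·[P(E|C)/P(E|¬C)], hence O(C) = O(C|E)/LR.
Posterior odds = 0.433/(1−0.433) = 0.7637. LR = 0.73/0.45 = 1.6222.
Prior odds = 0.7637/1.6222 = 0.4708, so P(C) = 0.4708/(1+0.4708) ≈ 0.32.

P(C) = 0.32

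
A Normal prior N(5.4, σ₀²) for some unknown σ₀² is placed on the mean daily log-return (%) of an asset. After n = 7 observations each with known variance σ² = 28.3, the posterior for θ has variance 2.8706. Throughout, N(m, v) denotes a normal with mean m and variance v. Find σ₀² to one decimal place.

σ₀² = 9.9

Posterior precision equals prior precision plus data precision: 1/σ_n² = 1/σ₀² + n/σ².
So 1/σ₀² = 1/2.8706 − 7/28.3 = 0.348359 − 0.247350 = 0.101009.
Hence σ₀² = 1/0.101009 ≈ 9.9.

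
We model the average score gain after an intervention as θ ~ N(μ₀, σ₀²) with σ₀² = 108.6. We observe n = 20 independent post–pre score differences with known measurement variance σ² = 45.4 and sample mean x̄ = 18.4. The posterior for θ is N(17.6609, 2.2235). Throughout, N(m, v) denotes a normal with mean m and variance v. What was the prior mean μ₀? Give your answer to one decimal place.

The posterior mean is a precision-weighted average: μ_n = (τ₀μ₀ + τ_data·x̄)/(τ₀+τ_data), with τ₀=1/σ₀² and τ_data=n/σ².
Here τ₀ = 1/108.6 = 0.009208 and τ_data = 20/45.4 = 0.440529, so τ_n = 0.449737.
Rearranging for μ₀: μ₀ = (μ_n·τ_n − τ_data·x̄)/τ₀ = (17.6609·0.449737 − 0.440529·18.4) / 0.009208 = -0.162973/0.009208 ≈ -17.7.

μ₀ = -17.7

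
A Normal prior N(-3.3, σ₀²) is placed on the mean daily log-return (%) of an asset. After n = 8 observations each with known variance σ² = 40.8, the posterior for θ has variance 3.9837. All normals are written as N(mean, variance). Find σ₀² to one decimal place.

For the Normal–Normal model with known σ², precisions add: τ_n = τ₀ + n/σ².
So 1/σ₀² = 1/3.9837 − 8/40.8 = 0.251023 − 0.196078 = 0.054945.
Hence σ₀² = 1/0.054945 ≈ 18.2.

σ₀² = 18.2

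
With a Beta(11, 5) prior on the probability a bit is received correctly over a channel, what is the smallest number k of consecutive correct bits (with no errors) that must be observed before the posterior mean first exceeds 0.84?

k = 16

After k correct bits and 0 errors the posterior is Beta(11+k, 5), with mean (11+k)/(11+5+k).
Set (11+k)/(16+k) > 0.84 and solve: k > (0.84·16 − 11)/(1 − 0.84) = 15.250.
The smallest integer exceeding 15.250 is 16, and checking k=16: (27)/(32) = 0.8438 > 0.84.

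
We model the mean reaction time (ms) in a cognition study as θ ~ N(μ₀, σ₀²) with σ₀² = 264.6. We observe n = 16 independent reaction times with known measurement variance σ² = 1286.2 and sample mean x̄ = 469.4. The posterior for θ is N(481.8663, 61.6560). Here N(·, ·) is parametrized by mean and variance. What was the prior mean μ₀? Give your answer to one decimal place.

μ₀ = 522.9

With known observation variance, the Normal–Normal posterior has precision τ_n = τ₀ + n/σ² and mean μ_n = (τ₀μ₀ + (n/σ²)x̄)/τ_n.
Here τ₀ = 1/264.6 = 0.003779 and τ_data = 16/1286.2 = 0.012440, so τ_n = 0.016219.
Rearranging for μ₀: μ₀ = (μ_n·τ_n − τ_data·x̄)/τ₀ = (481.8663·0.016219 − 0.012440·469.4) / 0.003779 = 1.976054/0.003779 ≈ 522.9.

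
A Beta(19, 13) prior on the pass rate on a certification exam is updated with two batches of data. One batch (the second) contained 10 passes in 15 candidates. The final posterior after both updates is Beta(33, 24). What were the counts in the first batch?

4 passes and 6 failures

Sequential conjugate updates are equivalent to a single update on the pooled data, so total successes = posterior α − prior α and total failures = posterior β − prior β.
Total across both batches: 33−19=14 passes, 24−13=11 failures.
Subtract the second batch: 14−10=4 passes and 11−5=6 failures.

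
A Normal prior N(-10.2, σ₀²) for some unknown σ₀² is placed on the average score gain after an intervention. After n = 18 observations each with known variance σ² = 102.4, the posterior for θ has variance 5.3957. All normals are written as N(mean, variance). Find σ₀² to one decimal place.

For the Normal–Normal model with known σ², precisions add: τ_n = τ₀ + n/σ².
So 1/σ₀² = 1/5.3957 − 18/102.4 = 0.185333 − 0.175781 = 0.009552.
Hence σ₀² = 1/0.009552 ≈ 104.7.

σ₀² = 104.7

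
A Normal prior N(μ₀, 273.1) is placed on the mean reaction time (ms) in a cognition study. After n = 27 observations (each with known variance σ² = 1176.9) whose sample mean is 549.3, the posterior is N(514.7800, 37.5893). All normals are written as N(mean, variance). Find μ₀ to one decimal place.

The posterior mean is a precision-weighted average: μ_n = (τ₀μ₀ + τ_data·x̄)/(τ₀+τ_data), with τ₀=1/σ₀² and τ_data=n/σ².
Here τ₀ = 1/273.1 = 0.003662 and τ_data = 27/1176.9 = 0.022942, so τ_n = 0.026604.
Rearranging for μ₀: μ₀ = (μ_n·τ_n − τ_data·x̄)/τ₀ = (514.7800·0.026604 − 0.022942·549.3) / 0.003662 = 1.093167/0.003662 ≈ 298.5.

μ₀ = 298.5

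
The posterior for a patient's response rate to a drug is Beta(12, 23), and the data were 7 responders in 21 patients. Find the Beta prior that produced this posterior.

Beta(5, 9)

A Beta(a, b) prior with s successes and f failures in binomial data gives a Beta(a+s, b+f) posterior.
Subtract the data counts: 12−7=5, 23−14=9.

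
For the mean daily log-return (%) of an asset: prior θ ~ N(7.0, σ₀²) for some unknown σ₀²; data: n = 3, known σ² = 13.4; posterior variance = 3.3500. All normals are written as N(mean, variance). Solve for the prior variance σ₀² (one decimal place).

For the Normal–Normal model with known σ², precisions add: τ_n = τ₀ + n/σ².
So 1/σ₀² = 1/3.3500 − 3/13.4 = 0.298507 − 0.223881 = 0.074626.
Hence σ₀² = 1/0.074626 ≈ 13.4.

σ₀² = 13.4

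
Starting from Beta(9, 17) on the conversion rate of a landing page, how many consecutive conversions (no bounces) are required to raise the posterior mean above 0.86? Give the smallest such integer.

After k conversions and 0 bounces the posterior is Beta(9+k, 17), with mean (9+k)/(9+17+k).
Set (9+k)/(26+k) > 0.86 and solve: k > (0.86·26 − 9)/(1 − 0.86) = 95.429.
The smallest integer exceeding 95.429 is 96.

k = 96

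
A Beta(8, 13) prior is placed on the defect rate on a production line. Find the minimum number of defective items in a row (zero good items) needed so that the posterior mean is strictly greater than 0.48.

k = 5

After k defective items and 0 good items the posterior is Beta(8+k, 13), with mean (8+k)/(8+13+k).
Set (8+k)/(21+k) > 0.48 and solve: k > (0.48·21 − 8)/(1 − 0.48) = 4.000.
The smallest integer exceeding 4.000 is 5.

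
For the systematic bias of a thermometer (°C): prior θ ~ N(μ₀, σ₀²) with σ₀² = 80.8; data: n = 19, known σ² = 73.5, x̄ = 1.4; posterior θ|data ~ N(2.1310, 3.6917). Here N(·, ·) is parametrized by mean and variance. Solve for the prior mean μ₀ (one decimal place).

μ₀ = 17.4

With known observation variance, the Normal–Normal posterior has precision τ_n = τ₀ + n/σ² and mean μ_n = (τ₀μ₀ + (n/σ²)x̄)/τ_n.
Here τ₀ = 1/80.8 = 0.012376 and τ_data = 19/73.5 = 0.258503, so τ_n = 0.270879.
Rearranging for μ₀: μ₀ = (μ_n·τ_n − τ_data·x̄)/τ₀ = (2.1310·0.270879 − 0.258503·1.4) / 0.012376 = 0.215339/0.012376 ≈ 17.4.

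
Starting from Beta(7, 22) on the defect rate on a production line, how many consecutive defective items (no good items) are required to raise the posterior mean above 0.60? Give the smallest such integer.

k = 27

After k defective items and 0 good items the posterior is Beta(7+k, 22), with mean (7+k)/(7+22+k).
Set (7+k)/(29+k) > 0.60 and solve: k > (0.60·29 − 7)/(1 − 0.60) = 26.000.
The smallest integer exceeding 26.000 is 27, and checking k=27: (34)/(56) = 0.6071 > 0.60.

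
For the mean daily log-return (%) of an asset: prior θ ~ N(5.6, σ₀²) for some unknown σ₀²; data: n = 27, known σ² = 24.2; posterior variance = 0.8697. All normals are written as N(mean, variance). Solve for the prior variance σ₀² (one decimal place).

Posterior precision equals prior precision plus data precision: 1/σ_n² = 1/σ₀² + n/σ².
So 1/σ₀² = 1/0.8697 − 27/24.2 = 1.149822 − 1.115702 = 0.034120.
Hence σ₀² = 1/0.034120 ≈ 29.3.

σ₀² = 29.3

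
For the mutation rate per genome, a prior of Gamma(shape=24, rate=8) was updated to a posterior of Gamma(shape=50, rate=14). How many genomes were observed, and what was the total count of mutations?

n = 6 genomes with total 26 mutations

Gamma–Poisson conjugacy: posterior shape = α + Σxᵢ, posterior rate = β + n.
Matching: Σxᵢ = 50 − 24 = 26 and n = 14 − 8 = 6.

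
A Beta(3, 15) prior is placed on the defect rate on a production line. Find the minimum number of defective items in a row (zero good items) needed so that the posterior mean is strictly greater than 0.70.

After k defective items and 0 good items the posterior is Beta(3+k, 15), with mean (3+k)/(3+15+k).
Set (3+k)/(18+k) > 0.70 and solve: k > (0.70·18 − 3)/(1 − 0.70) = 32.000.
The smallest integer exceeding 32.000 is 33.

k = 33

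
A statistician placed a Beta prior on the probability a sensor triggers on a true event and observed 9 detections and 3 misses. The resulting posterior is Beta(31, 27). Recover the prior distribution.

Beta(22, 24)

A Beta(a, b) prior with s successes and f failures in binomial data gives a Beta(a+s, b+f) posterior.
Subtract the data counts: 31−9=22, 27−3=24.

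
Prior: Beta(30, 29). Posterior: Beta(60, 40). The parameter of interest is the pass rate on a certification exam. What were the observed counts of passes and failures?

Beta is conjugate to the binomial likelihood: posterior = Beta(α+s, β+f).
Match parameters: s=60−30=30, f=40−29=11.

30 passes and 11 failures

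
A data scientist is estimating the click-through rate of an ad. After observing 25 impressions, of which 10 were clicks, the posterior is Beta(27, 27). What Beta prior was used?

Under Beta–binomial conjugacy the posterior parameters are (a+s, b+f).
Subtract the data counts: 27−10=17, 27−15=12.

Beta(17, 12)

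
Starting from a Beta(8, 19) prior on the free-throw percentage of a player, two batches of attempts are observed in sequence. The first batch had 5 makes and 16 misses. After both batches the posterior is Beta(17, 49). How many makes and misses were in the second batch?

Sequential conjugate updates are equivalent to a single update on the pooled data, so total successes = posterior α − prior α and total failures = posterior β − prior β.
Total across both batches: 17−8=9 makes, 49−19=30 misses.
Subtract the first batch: 9−5=4 makes and 30−16=14 misses.

4 makes and 14 misses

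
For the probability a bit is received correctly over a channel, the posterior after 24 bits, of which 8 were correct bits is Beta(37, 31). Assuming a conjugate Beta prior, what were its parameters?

Beta(29, 15)

Under Beta–binomial conjugacy the posterior parameters are (a+s, b+f).
Subtract the data counts: 37−8=29, 31−16=15.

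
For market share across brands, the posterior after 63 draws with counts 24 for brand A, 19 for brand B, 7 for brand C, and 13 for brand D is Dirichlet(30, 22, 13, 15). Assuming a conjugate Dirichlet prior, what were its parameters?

Dirichlet(6, 3, 6, 2)

For a Dirichlet(α) prior with multinomial counts c, the posterior is Dirichlet(α + c) componentwise.
Subtract each count from the matching posterior parameter: 30−24=6, 22−19=3, 13−7=6, 15−13=2.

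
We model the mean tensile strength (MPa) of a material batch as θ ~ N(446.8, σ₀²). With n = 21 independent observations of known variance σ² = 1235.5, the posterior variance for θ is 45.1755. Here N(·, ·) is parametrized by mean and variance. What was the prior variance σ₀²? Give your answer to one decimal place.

For the Normal–Normal model with known σ², precisions add: τ_n = τ₀ + n/σ².
So 1/σ₀² = 1/45.1755 − 21/1235.5 = 0.022136 − 0.016997 = 0.005139.
Hence σ₀² = 1/0.005139 ≈ 194.6.

σ₀² = 194.6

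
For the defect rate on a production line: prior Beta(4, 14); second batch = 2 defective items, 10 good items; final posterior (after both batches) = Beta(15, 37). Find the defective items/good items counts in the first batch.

Because Beta–binomial updating is additive in the counts, the combined data contributed (α_post−α_prior, β_post−β_prior) successes and failures.
Total across both batches: 15−4=11 defective items, 37−14=23 good items.
Subtract the second batch: 11−2=9 defective items and 23−10=13 good items.

9 defective items and 13 good items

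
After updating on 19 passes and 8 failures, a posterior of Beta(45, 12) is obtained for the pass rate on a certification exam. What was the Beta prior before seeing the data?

Beta(26, 4)

A Beta(a, b) prior with s successes and f failures in binomial data gives a Beta(a+s, b+f) posterior.
Subtract the data counts: 45−19=26, 12−8=4.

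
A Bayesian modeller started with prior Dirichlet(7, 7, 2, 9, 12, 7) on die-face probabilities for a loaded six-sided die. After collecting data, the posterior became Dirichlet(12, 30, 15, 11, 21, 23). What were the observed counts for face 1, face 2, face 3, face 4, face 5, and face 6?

counts (5, 23, 13, 2, 9, 16)

For a Dirichlet(α) prior with multinomial counts c, the posterior is Dirichlet(α + c) componentwise.
Counts are posterior − prior componentwise: 12−7=5, 30−7=23, 15−2=13, 11−9=2, 21−12=9, 23−7=16.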